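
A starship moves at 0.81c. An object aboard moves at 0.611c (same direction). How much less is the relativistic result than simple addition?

Classical: u' + v = 0.611 + 0.81 = 1.421c
Relativistic: u = (0.611 + 0.81)/(1 + 0.49491) = 1.421/1.49491 = 0.9506c
Difference: 1.421 - 0.9506 = 0.4704c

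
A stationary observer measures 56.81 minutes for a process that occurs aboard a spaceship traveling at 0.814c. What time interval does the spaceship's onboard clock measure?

Dilated time Δt = 56.81 minutes
γ = 1/√(1 - 0.814²) = 1.7216
Δt₀ = Δt/γ = 56.81/1.7216 = 33.00 minutes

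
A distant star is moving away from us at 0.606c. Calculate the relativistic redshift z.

β = 0.606
(1+β)/(1-β) = 1.606/0.394 = 4.076
√(4.076) = 2.019
z = 2.019 - 1 = 1.019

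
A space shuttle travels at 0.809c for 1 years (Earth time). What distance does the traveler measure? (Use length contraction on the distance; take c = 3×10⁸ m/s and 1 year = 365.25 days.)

Earth distance: d = v × t = 0.809c × 1 yr = 7.6590×10¹⁵ m
γ = 1.7012
d' = d/γ = 7.6590×10¹⁵/1.7012 = 4.502×10¹⁵ m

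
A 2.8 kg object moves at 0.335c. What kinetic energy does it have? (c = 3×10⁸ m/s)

γ = 1/√(1 - 0.335²) = 1.061325
γ - 1 = 0.061325
KE = (γ-1)mc² = 0.061325 × 2.8 × (3×10⁸)² = 1.545×10¹⁶ J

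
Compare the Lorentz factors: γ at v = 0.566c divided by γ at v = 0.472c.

γ₁ = 1/√(1 - 0.566²) = 1.2130
γ₂ = 1/√(1 - 0.472²) = 1.1343
γ₁/γ₂ = 1.2130/1.1343 = 1.069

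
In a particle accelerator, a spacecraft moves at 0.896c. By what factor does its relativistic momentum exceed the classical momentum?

p_rel = γmv, p_class = mv
Ratio = γ = 1/√(1 - 0.896²)
= 1/√(0.197184) = 2.252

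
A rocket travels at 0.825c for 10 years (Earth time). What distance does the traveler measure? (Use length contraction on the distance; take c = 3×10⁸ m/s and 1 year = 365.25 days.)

Earth distance: d = v × t = 0.825c × 10 yr = 7.8105×10¹⁶ m
γ = 1.7695
d' = d/γ = 7.8105×10¹⁶/1.7695 = 4.414×10¹⁶ m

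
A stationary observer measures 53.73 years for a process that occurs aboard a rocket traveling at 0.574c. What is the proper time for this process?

Dilated time Δt = 53.73 years
γ = 1/√(1 - 0.574²) = 1.221
Δt₀ = Δt/γ = 53.73/1.221 = 44.00 years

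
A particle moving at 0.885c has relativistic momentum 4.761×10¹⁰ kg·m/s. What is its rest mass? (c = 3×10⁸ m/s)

γ = 1/√(1 - 0.885²) = 2.1478
v = 0.885 × 3×10⁸ = 2.655×10⁸ m/s
m = p/(γv) = 4.761×10¹⁰/(2.1478 × 2.655×10⁸) = 83.49 kg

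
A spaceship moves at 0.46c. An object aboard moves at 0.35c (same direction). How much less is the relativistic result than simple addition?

Classical: u' + v = 0.35 + 0.46 = 0.81c
Relativistic: u = (0.35 + 0.46)/(1 + 0.161) = 0.81/1.161 = 0.6977c
Difference: 0.81 - 0.6977 = 0.1123c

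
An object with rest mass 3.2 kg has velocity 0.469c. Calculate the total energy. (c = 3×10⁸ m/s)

γ = 1/√(1 - 0.469²) = 1.1322
mc² = 3.2 × (3×10⁸)² = 2.880×10¹⁷ J
E = γmc² = 1.1322 × 2.880×10¹⁷ = 3.261×10¹⁷ J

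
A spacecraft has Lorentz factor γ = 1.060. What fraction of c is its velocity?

From γ = 1/√(1 - v²/c²):
1/γ² = 1/1.060² = 0.8900
v²/c² = 1 - 0.8900 = 0.1100
v/c = √(0.1100) = 0.3317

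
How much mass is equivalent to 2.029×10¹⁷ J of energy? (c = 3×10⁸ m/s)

From E = mc², we get m = E/c²
c² = (3×10⁸)² = 9×10¹⁶ m²/s²
m = 2.029×10¹⁷ / 9×10¹⁶ = 2.254 kg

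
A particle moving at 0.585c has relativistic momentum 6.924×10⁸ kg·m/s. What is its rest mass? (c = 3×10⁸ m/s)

γ = 1/√(1 - 0.585²) = 1.233
v = 0.585 × 3×10⁸ = 1.755×10⁸ m/s
m = p/(γv) = 6.924×10⁸/(1.233 × 1.755×10⁸) = 3.200 kg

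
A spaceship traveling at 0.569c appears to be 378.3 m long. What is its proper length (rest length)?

Contracted length L = 378.3 m
γ = 1/√(1 - 0.569²) = 1.216
L₀ = γL = 1.216 × 378.3 = 460.0 m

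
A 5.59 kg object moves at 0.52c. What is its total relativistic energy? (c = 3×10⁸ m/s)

γ = 1/√(1 - 0.52²) = 1.1707
mc² = 5.59 × (3×10⁸)² = 5.031×10¹⁷ J
E = γmc² = 1.1707 × 5.031×10¹⁷ = 5.890×10¹⁷ J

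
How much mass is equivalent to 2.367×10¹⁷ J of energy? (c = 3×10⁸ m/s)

From E = mc², we get m = E/c²
c² = (3×10⁸)² = 9×10¹⁶ m²/s²
m = 2.367×10¹⁷ / 9×10¹⁶ = 2.630 kg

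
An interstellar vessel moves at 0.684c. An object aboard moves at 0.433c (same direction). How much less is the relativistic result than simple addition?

Classical: u' + v = 0.433 + 0.684 = 1.117c
Relativistic: u = (0.433 + 0.684)/(1 + 0.296172) = 1.117/1.296172 = 0.8618c
Difference: 1.117 - 0.8618 = 0.2552c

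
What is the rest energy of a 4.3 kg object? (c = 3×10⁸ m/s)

c² = (3×10⁸)² = 9.000×10¹⁶ m²/s²
E₀ = mc² = 4.3 × 9.000×10¹⁶ = 3.870×10¹⁷ J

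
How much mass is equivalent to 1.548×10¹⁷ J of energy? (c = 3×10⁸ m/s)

From E = mc², we get m = E/c²
c² = (3×10⁸)² = 9×10¹⁶ m²/s²
m = 1.548×10¹⁷ / 9×10¹⁶ = 1.720 kg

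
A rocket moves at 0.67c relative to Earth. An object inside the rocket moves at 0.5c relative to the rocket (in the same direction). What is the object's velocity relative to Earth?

u = (u' + v)/(1 + u'v/c²)
Numerator: 0.5 + 0.67 = 1.17
Denominator: 1 + 0.335 = 1.335
u = 1.17/1.335 = 0.8764c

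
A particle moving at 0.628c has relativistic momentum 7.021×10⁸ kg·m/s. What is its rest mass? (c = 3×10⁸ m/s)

γ = 1/√(1 - 0.628²) = 1.285
v = 0.628 × 3×10⁸ = 1.884×10⁸ m/s
m = p/(γv) = 7.021×10⁸/(1.285 × 1.884×10⁸) = 2.900 kg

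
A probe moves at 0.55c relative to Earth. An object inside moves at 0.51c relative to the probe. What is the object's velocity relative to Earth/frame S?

u = (u' + v)/(1 + u'v/c²)
Numerator: 0.51 + 0.55 = 1.06
Denominator: 1 + 0.2805 = 1.2805
u = 1.06/1.2805 = 0.8278c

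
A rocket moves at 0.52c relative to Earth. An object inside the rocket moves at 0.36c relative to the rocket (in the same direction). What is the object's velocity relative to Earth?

u = (u' + v)/(1 + u'v/c²)
Numerator: 0.36 + 0.52 = 0.88
Denominator: 1 + 0.1872 = 1.1872
u = 0.88/1.1872 = 0.7412c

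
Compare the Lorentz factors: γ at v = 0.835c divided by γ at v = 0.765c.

γ₁ = 1/√(1 - 0.835²) = 1.817
γ₂ = 1/√(1 - 0.765²) = 1.553
γ₁/γ₂ = 1.817/1.553 = 1.170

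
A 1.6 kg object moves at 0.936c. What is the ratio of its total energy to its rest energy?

E = γmc², E₀ = mc²
E/E₀ = γ = 1/√(1 - 0.936²) = 2.841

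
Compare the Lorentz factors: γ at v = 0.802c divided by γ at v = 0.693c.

γ₁ = 1/√(1 - 0.802²) = 1.674
γ₂ = 1/√(1 - 0.693²) = 1.387
γ₁/γ₂ = 1.674/1.387 = 1.207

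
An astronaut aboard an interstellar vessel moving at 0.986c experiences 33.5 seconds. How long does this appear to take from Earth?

Proper time Δt₀ = 33.5 seconds
γ = 1/√(1 - 0.986²) = 5.997
Δt = γΔt₀ = 5.997 × 33.5 = 200.9 seconds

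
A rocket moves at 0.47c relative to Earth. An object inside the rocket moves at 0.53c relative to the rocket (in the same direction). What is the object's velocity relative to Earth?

u = (u' + v)/(1 + u'v/c²)
Numerator: 0.53 + 0.47 = 1
Denominator: 1 + 0.2491 = 1.2491
u = 1/1.2491 = 0.8006c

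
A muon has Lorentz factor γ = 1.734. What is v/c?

From γ = 1/√(1 - v²/c²):
1/γ² = 1/1.734² = 0.33258
v²/c² = 1 - 0.33258 = 0.66742
v/c = √(0.66742) = 0.8170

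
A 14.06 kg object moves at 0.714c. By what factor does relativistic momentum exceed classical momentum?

p_rel = γmv, p_class = mv
Ratio = γ = 1/√(1 - 0.714²) = 1.428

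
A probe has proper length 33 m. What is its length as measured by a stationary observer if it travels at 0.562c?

Proper length L₀ = 33 m
γ = 1/√(1 - 0.562²) = 1.209
L = L₀/γ = 33/1.209 = 27.30 m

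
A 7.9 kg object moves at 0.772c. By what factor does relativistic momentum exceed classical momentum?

p_rel = γmv, p_class = mv
Ratio = γ = 1/√(1 - 0.772²) = 1.573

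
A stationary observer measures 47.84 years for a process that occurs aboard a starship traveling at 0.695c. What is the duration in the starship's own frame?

Dilated time Δt = 47.84 years
γ = 1/√(1 - 0.695²) = 1.3908
Δt₀ = Δt/γ = 47.84/1.3908 = 34.40 years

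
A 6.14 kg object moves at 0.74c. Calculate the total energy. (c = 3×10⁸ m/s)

γ = 1/√(1 - 0.74²) = 1.4868
mc² = 6.14 × (3×10⁸)² = 5.526×10¹⁷ J
E = γmc² = 1.4868 × 5.526×10¹⁷ = 8.216×10¹⁷ J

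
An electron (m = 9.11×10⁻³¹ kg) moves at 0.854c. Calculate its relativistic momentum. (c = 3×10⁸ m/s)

γ = 1/√(1 - 0.854²) = 1.922
v = 0.854 × 3×10⁸ = 2.562×10⁸ m/s
p = γmv = 1.922 × 9.11×10⁻³¹ × 2.562×10⁸ = 4.486×10⁻²² kg·m/s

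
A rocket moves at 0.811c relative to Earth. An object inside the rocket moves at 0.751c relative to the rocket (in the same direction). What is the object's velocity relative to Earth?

u = (u' + v)/(1 + u'v/c²)
Numerator: 0.751 + 0.811 = 1.562
Denominator: 1 + 0.609061 = 1.609061
u = 1.562/1.609061 = 0.9708c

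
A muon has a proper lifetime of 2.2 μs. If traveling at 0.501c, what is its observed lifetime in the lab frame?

Proper lifetime τ₀ = 2.2 μs
γ = 1/√(1 - 0.501²) = 1.1555
τ = γτ₀ = 1.1555 × 2.2 μs = 2.542 μs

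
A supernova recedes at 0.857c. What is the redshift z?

β = 0.857
(1+β)/(1-β) = 1.857/0.143 = 12.99
√(12.99) = 3.604
z = 3.604 - 1 = 2.604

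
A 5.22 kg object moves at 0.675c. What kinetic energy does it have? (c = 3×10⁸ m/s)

γ = 1/√(1 - 0.675²) = 1.3553
γ - 1 = 0.3553
KE = (γ-1)mc² = 0.3553 × 5.22 × (3×10⁸)² = 1.669×10¹⁷ J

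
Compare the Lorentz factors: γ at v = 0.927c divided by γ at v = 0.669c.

γ₁ = 1/√(1 - 0.927²) = 2.666
γ₂ = 1/√(1 - 0.669²) = 1.345
γ₁/γ₂ = 2.666/1.345 = 1.982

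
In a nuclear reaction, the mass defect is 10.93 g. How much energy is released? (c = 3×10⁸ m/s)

Convert mass defect: Δm = 10.93 g = 0.01093 kg
E = Δm·c² = 0.01093 × (3×10⁸)²
= 0.01093 × 9×10¹⁶ = 9.837×10¹⁴ J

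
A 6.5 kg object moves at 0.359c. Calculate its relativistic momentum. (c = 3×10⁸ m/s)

γ = 1/√(1 - 0.359²) = 1.071424
v = 0.359 × 3×10⁸ = 1.077×10⁸ m/s
p = γmv = 1.071424 × 6.5 × 1.077×10⁸ = 7.501×10⁸ kg·m/s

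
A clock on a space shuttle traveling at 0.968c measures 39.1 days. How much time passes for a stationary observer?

Proper time Δt₀ = 39.1 days
γ = 1/√(1 - 0.968²) = 3.985
Δt = γΔt₀ = 3.985 × 39.1 = 155.8 days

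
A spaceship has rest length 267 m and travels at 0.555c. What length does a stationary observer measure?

Proper length L₀ = 267 m
γ = 1/√(1 - 0.555²) = 1.202
L = L₀/γ = 267/1.202 = 222.1 m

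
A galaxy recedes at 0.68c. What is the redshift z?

β = 0.68
(1+β)/(1-β) = 1.68/0.32 = 5.250
√(5.250) = 2.291
z = 2.291 - 1 = 1.291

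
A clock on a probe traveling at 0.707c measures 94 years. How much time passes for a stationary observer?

Proper time Δt₀ = 94 years
γ = 1/√(1 - 0.707²) = 1.414
Δt = γΔt₀ = 1.414 × 94 = 132.9 years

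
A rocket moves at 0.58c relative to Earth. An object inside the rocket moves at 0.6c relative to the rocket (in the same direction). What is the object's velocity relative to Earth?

u = (u' + v)/(1 + u'v/c²)
Numerator: 0.6 + 0.58 = 1.18
Denominator: 1 + 0.348 = 1.348
u = 1.18/1.348 = 0.8754c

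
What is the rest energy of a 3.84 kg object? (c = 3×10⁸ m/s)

c² = (3×10⁸)² = 9.000×10¹⁶ m²/s²
E₀ = mc² = 3.84 × 9.000×10¹⁶ = 3.456×10¹⁷ J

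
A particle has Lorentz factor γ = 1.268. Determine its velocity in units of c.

From γ = 1/√(1 - v²/c²):
1/γ² = 1/1.268² = 0.621959
v²/c² = 1 - 0.621959 = 0.378041
v/c = √(0.378041) = 0.6149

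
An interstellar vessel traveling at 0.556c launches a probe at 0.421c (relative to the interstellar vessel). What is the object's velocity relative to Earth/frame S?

u = (u' + v)/(1 + u'v/c²)
Numerator: 0.421 + 0.556 = 0.977
Denominator: 1 + 0.234076 = 1.234076
u = 0.977/1.234076 = 0.7917c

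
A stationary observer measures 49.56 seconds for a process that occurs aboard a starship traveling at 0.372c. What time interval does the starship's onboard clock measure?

Dilated time Δt = 49.56 seconds
γ = 1/√(1 - 0.372²) = 1.0773
Δt₀ = Δt/γ = 49.56/1.0773 = 46.00 seconds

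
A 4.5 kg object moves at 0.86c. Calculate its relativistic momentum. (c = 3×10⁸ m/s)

γ = 1/√(1 - 0.86²) = 1.9597
v = 0.86 × 3×10⁸ = 2.580×10⁸ m/s
p = γmv = 1.9597 × 4.5 × 2.580×10⁸ = 2.275×10⁹ kg·m/s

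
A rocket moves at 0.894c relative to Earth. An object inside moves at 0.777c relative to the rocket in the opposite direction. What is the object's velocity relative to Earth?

Object's velocity in rocket frame is u' = -0.777c
u = (u' + v)/(1 + u'v/c²) = (v - 0.777)/(1 - 0.777·v/c²)
Numerator: 0.894 - 0.777 = 0.117
Denominator: 1 - 0.694638 = 0.305362
u = 0.117/0.305362 = 0.3832c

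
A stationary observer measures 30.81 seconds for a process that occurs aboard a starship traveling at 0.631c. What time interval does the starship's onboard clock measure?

Dilated time Δt = 30.81 seconds
γ = 1/√(1 - 0.631²) = 1.289
Δt₀ = Δt/γ = 30.81/1.289 = 23.90 seconds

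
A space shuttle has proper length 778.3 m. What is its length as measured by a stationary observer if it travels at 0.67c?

Proper length L₀ = 778.3 m
γ = 1/√(1 - 0.67²) = 1.347
L = L₀/γ = 778.3/1.347 = 577.8 m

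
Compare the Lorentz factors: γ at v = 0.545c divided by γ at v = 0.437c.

γ₁ = 1/√(1 - 0.545²) = 1.193
γ₂ = 1/√(1 - 0.437²) = 1.112
γ₁/γ₂ = 1.193/1.112 = 1.073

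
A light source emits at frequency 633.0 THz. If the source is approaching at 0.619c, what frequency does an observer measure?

β = v/c = 0.619
(1+β)/(1-β) = 1.619/0.381 = 4.249
Doppler factor = √(4.249) = 2.061
f_obs = 633.0 × 2.061 = 1305 THz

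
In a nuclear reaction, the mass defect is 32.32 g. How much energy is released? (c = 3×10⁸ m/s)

Convert mass defect: Δm = 32.32 g = 0.03232 kg
E = Δm·c² = 0.03232 × (3×10⁸)²
= 0.03232 × 9×10¹⁶ = 2.909×10¹⁵ J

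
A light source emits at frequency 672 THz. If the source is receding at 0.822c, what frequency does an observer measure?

β = v/c = 0.822
(1-β)/(1+β) = 0.178/1.822 = 0.097695
Doppler factor = √(0.097695) = 0.31256
f_obs = 672 × 0.31256 = 210.0 THz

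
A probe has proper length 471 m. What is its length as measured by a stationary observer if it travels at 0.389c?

Proper length L₀ = 471 m
γ = 1/√(1 - 0.389²) = 1.0855
L = L₀/γ = 471/1.0855 = 433.9 m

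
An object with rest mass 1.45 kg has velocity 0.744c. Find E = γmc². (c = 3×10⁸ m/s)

γ = 1/√(1 - 0.744²) = 1.4966
mc² = 1.45 × (3×10⁸)² = 1.305×10¹⁷ J
E = γmc² = 1.4966 × 1.305×10¹⁷ = 1.953×10¹⁷ J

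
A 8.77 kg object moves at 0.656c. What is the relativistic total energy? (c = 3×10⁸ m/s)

γ = 1/√(1 - 0.656²) = 1.325
mc² = 8.77 × (3×10⁸)² = 7.893×10¹⁷ J
E = γmc² = 1.325 × 7.893×10¹⁷ = 1.046×10¹⁸ J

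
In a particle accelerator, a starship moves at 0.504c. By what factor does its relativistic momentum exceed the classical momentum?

p_rel = γmv, p_class = mv
Ratio = γ = 1/√(1 - 0.504²)
= 1/√(0.745984) = 1.158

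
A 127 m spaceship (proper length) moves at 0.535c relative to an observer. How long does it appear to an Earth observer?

Proper length L₀ = 127 m
γ = 1/√(1 - 0.535²) = 1.184
L = L₀/γ = 127/1.184 = 107.3 m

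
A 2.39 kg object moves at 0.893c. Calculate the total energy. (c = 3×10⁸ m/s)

γ = 1/√(1 - 0.893²) = 2.2219
mc² = 2.39 × (3×10⁸)² = 2.151×10¹⁷ J
E = γmc² = 2.2219 × 2.151×10¹⁷ = 4.779×10¹⁷ J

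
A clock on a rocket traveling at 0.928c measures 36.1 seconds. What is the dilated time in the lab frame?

Proper time Δt₀ = 36.1 seconds
γ = 1/√(1 - 0.928²) = 2.684
Δt = γΔt₀ = 2.684 × 36.1 = 96.89 seconds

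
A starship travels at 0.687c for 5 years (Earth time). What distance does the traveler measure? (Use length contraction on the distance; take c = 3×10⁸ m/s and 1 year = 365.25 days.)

Earth distance: d = v × t = 0.687c × 5 yr = 3.252×10¹⁶ m
γ = 1.376
d' = d/γ = 3.252×10¹⁶/1.376 = 2.363×10¹⁶ m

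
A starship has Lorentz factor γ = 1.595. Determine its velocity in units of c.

From γ = 1/√(1 - v²/c²):
1/γ² = 1/1.595² = 0.39308
v²/c² = 1 - 0.39308 = 0.60692
v/c = √(0.60692) = 0.7791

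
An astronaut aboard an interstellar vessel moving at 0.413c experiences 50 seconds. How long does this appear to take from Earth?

Proper time Δt₀ = 50 seconds
γ = 1/√(1 - 0.413²) = 1.098
Δt = γΔt₀ = 1.098 × 50 = 54.90 seconds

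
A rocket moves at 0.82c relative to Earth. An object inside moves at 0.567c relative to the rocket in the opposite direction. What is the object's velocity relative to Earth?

Object's velocity in rocket frame is u' = -0.567c
u = (u' + v)/(1 + u'v/c²) = (v - 0.567)/(1 - 0.567·v/c²)
Numerator: 0.82 - 0.567 = 0.253
Denominator: 1 - 0.46494 = 0.53506
u = 0.253/0.53506 = 0.4728c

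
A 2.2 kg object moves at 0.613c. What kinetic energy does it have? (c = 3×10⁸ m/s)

γ = 1/√(1 - 0.613²) = 1.2657
γ - 1 = 0.2657
KE = (γ-1)mc² = 0.2657 × 2.2 × (3×10⁸)² = 5.261×10¹⁶ J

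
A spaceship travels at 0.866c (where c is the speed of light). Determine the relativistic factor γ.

v/c = 0.866, so (v/c)² = 0.749956
1 - (v/c)² = 0.250044
γ = 1/√(0.250044) = 2.000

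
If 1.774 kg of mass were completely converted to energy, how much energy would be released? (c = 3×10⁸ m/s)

Using E = mc²:
c² = (3×10⁸)² = 9×10¹⁶ m²/s²
E = 1.774 × 9×10¹⁶ = 1.597×10¹⁷ J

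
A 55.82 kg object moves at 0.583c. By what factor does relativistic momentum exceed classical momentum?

p_rel = γmv, p_class = mv
Ratio = γ = 1/√(1 - 0.583²) = 1.231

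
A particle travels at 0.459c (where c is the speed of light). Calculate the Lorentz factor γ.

v/c = 0.459, so (v/c)² = 0.210681
1 - (v/c)² = 0.789319
γ = 1/√(0.789319) = 1.126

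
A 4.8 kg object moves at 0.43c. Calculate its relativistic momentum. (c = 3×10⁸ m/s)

γ = 1/√(1 - 0.43²) = 1.1076
v = 0.43 × 3×10⁸ = 1.290×10⁸ m/s
p = γmv = 1.1076 × 4.8 × 1.290×10⁸ = 6.858×10⁸ kg·m/s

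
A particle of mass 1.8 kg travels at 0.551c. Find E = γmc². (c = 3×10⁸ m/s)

γ = 1/√(1 - 0.551²) = 1.198
mc² = 1.8 × (3×10⁸)² = 1.620×10¹⁷ J
E = γmc² = 1.198 × 1.620×10¹⁷ = 1.941×10¹⁷ J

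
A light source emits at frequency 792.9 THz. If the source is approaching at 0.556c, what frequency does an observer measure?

β = v/c = 0.556
(1+β)/(1-β) = 1.556/0.444 = 3.505
Doppler factor = √(3.505) = 1.872
f_obs = 792.9 × 1.872 = 1484 THz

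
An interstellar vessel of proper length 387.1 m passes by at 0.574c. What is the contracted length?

Proper length L₀ = 387.1 m
γ = 1/√(1 - 0.574²) = 1.221
L = L₀/γ = 387.1/1.221 = 317.0 m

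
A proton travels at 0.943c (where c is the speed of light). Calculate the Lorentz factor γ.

v/c = 0.943, so (v/c)² = 0.889249
1 - (v/c)² = 0.110751
γ = 1/√(0.110751) = 3.005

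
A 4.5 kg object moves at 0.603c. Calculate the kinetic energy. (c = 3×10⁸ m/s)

γ = 1/√(1 - 0.603²) = 1.2535
γ - 1 = 0.2535
KE = (γ-1)mc² = 0.2535 × 4.5 × (3×10⁸)² = 1.027×10¹⁷ J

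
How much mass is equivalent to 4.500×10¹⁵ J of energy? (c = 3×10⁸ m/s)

From E = mc², we get m = E/c²
c² = (3×10⁸)² = 9×10¹⁶ m²/s²
m = 4.500×10¹⁵ / 9×10¹⁶ = 0.05000 kg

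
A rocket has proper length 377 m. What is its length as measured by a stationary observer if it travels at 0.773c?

Proper length L₀ = 377 m
γ = 1/√(1 - 0.773²) = 1.576
L = L₀/γ = 377/1.576 = 239.2 m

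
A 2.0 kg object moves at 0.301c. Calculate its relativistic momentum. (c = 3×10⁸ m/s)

γ = 1/√(1 - 0.301²) = 1.049
v = 0.301 × 3×10⁸ = 9.030×10⁷ m/s
p = γmv = 1.049 × 2.0 × 9.030×10⁷ = 1.894×10⁸ kg·m/s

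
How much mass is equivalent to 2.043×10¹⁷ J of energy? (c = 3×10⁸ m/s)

From E = mc², we get m = E/c²
c² = (3×10⁸)² = 9×10¹⁶ m²/s²
m = 2.043×10¹⁷ / 9×10¹⁶ = 2.270 kg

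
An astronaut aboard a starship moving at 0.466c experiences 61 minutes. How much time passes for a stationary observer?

Proper time Δt₀ = 61 minutes
γ = 1/√(1 - 0.466²) = 1.1302
Δt = γΔt₀ = 1.1302 × 61 = 68.94 minutes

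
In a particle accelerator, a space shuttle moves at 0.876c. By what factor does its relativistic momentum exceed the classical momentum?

p_rel = γmv, p_class = mv
Ratio = γ = 1/√(1 - 0.876²)
= 1/√(0.232624) = 2.073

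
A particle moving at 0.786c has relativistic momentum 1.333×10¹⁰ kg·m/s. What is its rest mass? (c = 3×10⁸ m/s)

γ = 1/√(1 - 0.786²) = 1.6175
v = 0.786 × 3×10⁸ = 2.358×10⁸ m/s
m = p/(γv) = 1.333×10¹⁰/(1.6175 × 2.358×10⁸) = 34.95 kg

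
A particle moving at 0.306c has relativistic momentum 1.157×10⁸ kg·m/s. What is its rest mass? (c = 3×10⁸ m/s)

γ = 1/√(1 - 0.306²) = 1.050
v = 0.306 × 3×10⁸ = 9.180×10⁷ m/s
m = p/(γv) = 1.157×10⁸/(1.050 × 9.180×10⁷) = 1.200 kg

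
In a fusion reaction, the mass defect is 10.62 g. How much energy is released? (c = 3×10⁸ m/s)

Convert mass defect: Δm = 10.62 g = 0.01062 kg
E = Δm·c² = 0.01062 × (3×10⁸)²
= 0.01062 × 9×10¹⁶ = 9.558×10¹⁴ J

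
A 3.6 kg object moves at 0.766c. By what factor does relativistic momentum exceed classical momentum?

p_rel = γmv, p_class = mv
Ratio = γ = 1/√(1 - 0.766²) = 1.556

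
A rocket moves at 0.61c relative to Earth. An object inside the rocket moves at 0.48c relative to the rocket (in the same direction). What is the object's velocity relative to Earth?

u = (u' + v)/(1 + u'v/c²)
Numerator: 0.48 + 0.61 = 1.09
Denominator: 1 + 0.2928 = 1.2928
u = 1.09/1.2928 = 0.8431c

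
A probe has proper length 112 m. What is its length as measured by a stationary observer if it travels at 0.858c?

Proper length L₀ = 112 m
γ = 1/√(1 - 0.858²) = 1.9469
L = L₀/γ = 112/1.9469 = 57.53 m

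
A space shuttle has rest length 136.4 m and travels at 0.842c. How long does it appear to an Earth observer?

Proper length L₀ = 136.4 m
γ = 1/√(1 - 0.842²) = 1.85365
L = L₀/γ = 136.4/1.85365 = 73.58 m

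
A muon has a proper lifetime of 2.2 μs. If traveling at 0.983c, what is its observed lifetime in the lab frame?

Proper lifetime τ₀ = 2.2 μs
γ = 1/√(1 - 0.983²) = 5.446
τ = γτ₀ = 5.446 × 2.2 μs = 11.98 μs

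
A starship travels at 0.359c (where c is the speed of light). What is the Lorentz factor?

v/c = 0.359, so (v/c)² = 0.128881
1 - (v/c)² = 0.871119
γ = 1/√(0.871119) = 1.071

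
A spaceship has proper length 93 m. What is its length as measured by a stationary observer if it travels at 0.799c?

Proper length L₀ = 93 m
γ = 1/√(1 - 0.799²) = 1.663
L = L₀/γ = 93/1.663 = 55.92 m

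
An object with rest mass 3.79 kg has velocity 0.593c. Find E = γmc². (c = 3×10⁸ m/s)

γ = 1/√(1 - 0.593²) = 1.242
mc² = 3.79 × (3×10⁸)² = 3.411×10¹⁷ J
E = γmc² = 1.242 × 3.411×10¹⁷ = 4.236×10¹⁷ J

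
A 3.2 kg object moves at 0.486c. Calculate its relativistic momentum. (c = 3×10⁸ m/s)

γ = 1/√(1 - 0.486²) = 1.1442
v = 0.486 × 3×10⁸ = 1.458×10⁸ m/s
p = γmv = 1.1442 × 3.2 × 1.458×10⁸ = 5.338×10⁸ kg·m/s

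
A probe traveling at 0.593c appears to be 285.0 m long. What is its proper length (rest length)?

Contracted length L = 285.0 m
γ = 1/√(1 - 0.593²) = 1.2419
L₀ = γL = 1.2419 × 285.0 = 353.9 m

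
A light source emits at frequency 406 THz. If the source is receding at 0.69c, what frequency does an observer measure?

β = v/c = 0.69
(1-β)/(1+β) = 0.31/1.69 = 0.1834
Doppler factor = √(0.1834) = 0.4283
f_obs = 406 × 0.4283 = 173.9 THz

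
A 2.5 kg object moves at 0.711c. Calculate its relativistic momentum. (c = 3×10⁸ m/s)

γ = 1/√(1 - 0.711²) = 1.422
v = 0.711 × 3×10⁸ = 2.133×10⁸ m/s
p = γmv = 1.422 × 2.5 × 2.133×10⁸ = 7.583×10⁸ kg·m/s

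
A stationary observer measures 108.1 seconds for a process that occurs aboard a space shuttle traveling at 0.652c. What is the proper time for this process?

Dilated time Δt = 108.1 seconds
γ = 1/√(1 - 0.652²) = 1.319
Δt₀ = Δt/γ = 108.1/1.319 = 81.96 seconds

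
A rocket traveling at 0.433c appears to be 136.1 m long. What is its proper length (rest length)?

Contracted length L = 136.1 m
γ = 1/√(1 - 0.433²) = 1.1094
L₀ = γL = 1.1094 × 136.1 = 151.0 m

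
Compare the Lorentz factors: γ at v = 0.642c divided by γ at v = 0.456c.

γ₁ = 1/√(1 - 0.642²) = 1.3043
γ₂ = 1/√(1 - 0.456²) = 1.1236
γ₁/γ₂ = 1.3043/1.1236 = 1.161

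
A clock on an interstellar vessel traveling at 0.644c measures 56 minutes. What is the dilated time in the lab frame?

Proper time Δt₀ = 56 minutes
γ = 1/√(1 - 0.644²) = 1.3071
Δt = γΔt₀ = 1.3071 × 56 = 73.20 minutes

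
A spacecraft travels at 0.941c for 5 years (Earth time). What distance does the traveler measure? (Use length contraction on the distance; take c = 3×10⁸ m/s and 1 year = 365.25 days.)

Earth distance: d = v × t = 0.941c × 5 yr = 4.454×10¹⁶ m
γ = 2.955
d' = d/γ = 4.454×10¹⁶/2.955 = 1.507×10¹⁶ m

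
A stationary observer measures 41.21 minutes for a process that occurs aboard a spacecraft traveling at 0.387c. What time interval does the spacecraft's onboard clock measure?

Dilated time Δt = 41.21 minutes
γ = 1/√(1 - 0.387²) = 1.0845
Δt₀ = Δt/γ = 41.21/1.0845 = 38.00 minutes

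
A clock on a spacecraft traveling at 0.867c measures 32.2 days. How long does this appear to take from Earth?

Proper time Δt₀ = 32.2 days
γ = 1/√(1 - 0.867²) = 2.0068
Δt = γΔt₀ = 2.0068 × 32.2 = 64.62 days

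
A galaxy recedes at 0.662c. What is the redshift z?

β = 0.662
(1+β)/(1-β) = 1.662/0.338 = 4.917
√(4.917) = 2.217
z = 2.217 - 1 = 1.217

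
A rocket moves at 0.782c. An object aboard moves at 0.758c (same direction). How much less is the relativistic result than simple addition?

Classical: u' + v = 0.758 + 0.782 = 1.54c
Relativistic: u = (0.758 + 0.782)/(1 + 0.592756) = 1.54/1.592756 = 0.9669c
Difference: 1.54 - 0.9669 = 0.5731c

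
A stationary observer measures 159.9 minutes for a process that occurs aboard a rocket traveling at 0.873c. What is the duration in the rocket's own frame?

Dilated time Δt = 159.9 minutes
γ = 1/√(1 - 0.873²) = 2.05036
Δt₀ = Δt/γ = 159.9/2.05036 = 77.99 minutes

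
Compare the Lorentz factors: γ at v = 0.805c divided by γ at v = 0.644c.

γ₁ = 1/√(1 - 0.805²) = 1.68556
γ₂ = 1/√(1 - 0.644²) = 1.30715
γ₁/γ₂ = 1.68556/1.30715 = 1.289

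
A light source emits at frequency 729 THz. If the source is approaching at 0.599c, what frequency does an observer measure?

β = v/c = 0.599
(1+β)/(1-β) = 1.599/0.401 = 3.988
Doppler factor = √(3.988) = 1.997
f_obs = 729 × 1.997 = 1456 THz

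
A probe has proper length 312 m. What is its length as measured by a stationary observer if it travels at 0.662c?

Proper length L₀ = 312 m
γ = 1/√(1 - 0.662²) = 1.3342
L = L₀/γ = 312/1.3342 = 233.8 m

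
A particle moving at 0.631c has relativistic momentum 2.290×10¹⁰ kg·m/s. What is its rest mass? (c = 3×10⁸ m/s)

γ = 1/√(1 - 0.631²) = 1.289
v = 0.631 × 3×10⁸ = 1.893×10⁸ m/s
m = p/(γv) = 2.290×10¹⁰/(1.289 × 1.893×10⁸) = 93.85 kg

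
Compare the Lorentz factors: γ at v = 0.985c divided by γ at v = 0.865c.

γ₁ = 1/√(1 - 0.985²) = 5.795
γ₂ = 1/√(1 - 0.865²) = 1.993
γ₁/γ₂ = 5.795/1.993 = 2.908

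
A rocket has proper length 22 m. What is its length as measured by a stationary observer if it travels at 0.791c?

Proper length L₀ = 22 m
γ = 1/√(1 - 0.791²) = 1.634
L = L₀/γ = 22/1.634 = 13.46 m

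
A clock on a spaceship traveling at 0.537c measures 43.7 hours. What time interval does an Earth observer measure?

Proper time Δt₀ = 43.7 hours
γ = 1/√(1 - 0.537²) = 1.1854
Δt = γΔt₀ = 1.1854 × 43.7 = 51.80 hours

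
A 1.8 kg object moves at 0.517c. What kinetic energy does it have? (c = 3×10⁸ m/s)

γ = 1/√(1 - 0.517²) = 1.168244
γ - 1 = 0.168244
KE = (γ-1)mc² = 0.168244 × 1.8 × (3×10⁸)² = 2.726×10¹⁶ J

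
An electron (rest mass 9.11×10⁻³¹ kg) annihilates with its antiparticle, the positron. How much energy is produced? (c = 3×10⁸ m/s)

Both particles have the same rest mass, so total mass = 2m
E = 2m·c² = 2 × 9.11×10⁻³¹ × (3×10⁸)²
= 2 × 9.11×10⁻³¹ × 9×10¹⁶
= 1.640×10⁻¹³ J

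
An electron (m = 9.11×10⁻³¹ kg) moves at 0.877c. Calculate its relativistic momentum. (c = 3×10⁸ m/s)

γ = 1/√(1 - 0.877²) = 2.081
v = 0.877 × 3×10⁸ = 2.631×10⁸ m/s
p = γmv = 2.081 × 9.11×10⁻³¹ × 2.631×10⁸ = 4.988×10⁻²² kg·m/s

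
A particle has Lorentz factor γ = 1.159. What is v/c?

From γ = 1/√(1 - v²/c²):
1/γ² = 1/1.159² = 0.74445
v²/c² = 1 - 0.74445 = 0.25555
v/c = √(0.25555) = 0.5055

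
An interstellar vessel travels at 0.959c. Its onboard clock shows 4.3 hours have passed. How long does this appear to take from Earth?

Proper time Δt₀ = 4.3 hours
γ = 1/√(1 - 0.959²) = 3.529
Δt = γΔt₀ = 3.529 × 4.3 = 15.17 hours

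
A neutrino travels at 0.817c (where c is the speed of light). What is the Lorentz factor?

v/c = 0.817, so (v/c)² = 0.667489
1 - (v/c)² = 0.332511
γ = 1/√(0.332511) = 1.734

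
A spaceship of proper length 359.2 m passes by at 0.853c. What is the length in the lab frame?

Proper length L₀ = 359.2 m
γ = 1/√(1 - 0.853²) = 1.916
L = L₀/γ = 359.2/1.916 = 187.5 m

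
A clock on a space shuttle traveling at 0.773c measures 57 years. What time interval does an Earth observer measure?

Proper time Δt₀ = 57 years
γ = 1/√(1 - 0.773²) = 1.5763
Δt = γΔt₀ = 1.5763 × 57 = 89.85 years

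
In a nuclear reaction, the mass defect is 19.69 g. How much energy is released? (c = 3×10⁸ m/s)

Convert mass defect: Δm = 19.69 g = 0.01969 kg
E = Δm·c² = 0.01969 × (3×10⁸)²
= 0.01969 × 9×10¹⁶ = 1.772×10¹⁵ J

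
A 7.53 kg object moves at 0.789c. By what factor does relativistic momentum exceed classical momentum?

p_rel = γmv, p_class = mv
Ratio = γ = 1/√(1 - 0.789²) = 1.628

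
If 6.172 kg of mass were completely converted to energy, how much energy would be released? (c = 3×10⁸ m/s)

Using E = mc²:
c² = (3×10⁸)² = 9×10¹⁶ m²/s²
E = 6.172 × 9×10¹⁶ = 5.555×10¹⁷ J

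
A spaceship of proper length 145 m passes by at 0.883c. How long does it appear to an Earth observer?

Proper length L₀ = 145 m
γ = 1/√(1 - 0.883²) = 2.1305
L = L₀/γ = 145/2.1305 = 68.06 m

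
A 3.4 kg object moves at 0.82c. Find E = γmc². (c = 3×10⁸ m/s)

γ = 1/√(1 - 0.82²) = 1.747
mc² = 3.4 × (3×10⁸)² = 3.060×10¹⁷ J
E = γmc² = 1.747 × 3.060×10¹⁷ = 5.346×10¹⁷ J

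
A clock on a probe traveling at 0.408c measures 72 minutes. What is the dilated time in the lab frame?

Proper time Δt₀ = 72 minutes
γ = 1/√(1 - 0.408²) = 1.0953
Δt = γΔt₀ = 1.0953 × 72 = 78.86 minutes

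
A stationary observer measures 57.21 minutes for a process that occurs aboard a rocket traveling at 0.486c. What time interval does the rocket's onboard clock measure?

Dilated time Δt = 57.21 minutes
γ = 1/√(1 - 0.486²) = 1.1442
Δt₀ = Δt/γ = 57.21/1.1442 = 50.00 minutes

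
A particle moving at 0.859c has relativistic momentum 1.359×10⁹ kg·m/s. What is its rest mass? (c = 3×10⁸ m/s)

γ = 1/√(1 - 0.859²) = 1.953
v = 0.859 × 3×10⁸ = 2.577×10⁸ m/s
m = p/(γv) = 1.359×10⁹/(1.953 × 2.577×10⁸) = 2.700 kg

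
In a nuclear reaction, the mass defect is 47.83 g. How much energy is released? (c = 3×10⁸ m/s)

Convert mass defect: Δm = 47.83 g = 0.04783 kg
E = Δm·c² = 0.04783 × (3×10⁸)²
= 0.04783 × 9×10¹⁶ = 4.305×10¹⁵ J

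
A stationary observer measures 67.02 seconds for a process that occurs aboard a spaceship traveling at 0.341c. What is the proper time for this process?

Dilated time Δt = 67.02 seconds
γ = 1/√(1 - 0.341²) = 1.0638
Δt₀ = Δt/γ = 67.02/1.0638 = 63.00 seconds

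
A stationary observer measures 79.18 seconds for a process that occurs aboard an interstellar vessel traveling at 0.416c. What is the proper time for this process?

Dilated time Δt = 79.18 seconds
γ = 1/√(1 - 0.416²) = 1.0997
Δt₀ = Δt/γ = 79.18/1.0997 = 72.00 seconds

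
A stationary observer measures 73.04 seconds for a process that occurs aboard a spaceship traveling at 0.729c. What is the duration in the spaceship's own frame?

Dilated time Δt = 73.04 seconds
γ = 1/√(1 - 0.729²) = 1.4609
Δt₀ = Δt/γ = 73.04/1.4609 = 50.00 seconds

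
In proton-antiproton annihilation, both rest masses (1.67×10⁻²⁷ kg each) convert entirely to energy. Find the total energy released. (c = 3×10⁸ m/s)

Both particles have the same rest mass, so total mass = 2m
E = 2m·c² = 2 × 1.67×10⁻²⁷ × (3×10⁸)²
= 2 × 1.67×10⁻²⁷ × 9×10¹⁶
= 3.006×10⁻¹⁰ J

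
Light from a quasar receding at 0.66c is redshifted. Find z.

β = 0.66
(1+β)/(1-β) = 1.66/0.34 = 4.882
√(4.882) = 2.210
z = 2.210 - 1 = 1.210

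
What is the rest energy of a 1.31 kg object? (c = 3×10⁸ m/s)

c² = (3×10⁸)² = 9.000×10¹⁶ m²/s²
E₀ = mc² = 1.31 × 9.000×10¹⁶ = 1.179×10¹⁷ J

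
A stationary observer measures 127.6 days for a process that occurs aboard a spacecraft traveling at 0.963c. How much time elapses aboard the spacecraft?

Dilated time Δt = 127.6 days
γ = 1/√(1 - 0.963²) = 3.7106
Δt₀ = Δt/γ = 127.6/3.7106 = 34.39 days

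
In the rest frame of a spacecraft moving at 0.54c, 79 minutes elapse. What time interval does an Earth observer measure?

Proper time Δt₀ = 79 minutes
γ = 1/√(1 - 0.54²) = 1.1881
Δt = γΔt₀ = 1.1881 × 79 = 93.86 minutes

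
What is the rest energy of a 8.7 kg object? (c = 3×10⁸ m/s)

c² = (3×10⁸)² = 9.000×10¹⁶ m²/s²
E₀ = mc² = 8.7 × 9.000×10¹⁶ = 7.830×10¹⁷ J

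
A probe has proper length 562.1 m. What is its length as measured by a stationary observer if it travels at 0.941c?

Proper length L₀ = 562.1 m
γ = 1/√(1 - 0.941²) = 2.955
L = L₀/γ = 562.1/2.955 = 190.2 m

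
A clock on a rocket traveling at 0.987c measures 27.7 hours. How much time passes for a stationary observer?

Proper time Δt₀ = 27.7 hours
γ = 1/√(1 - 0.987²) = 6.222
Δt = γΔt₀ = 6.222 × 27.7 = 172.3 hours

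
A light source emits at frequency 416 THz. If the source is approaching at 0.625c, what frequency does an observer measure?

β = v/c = 0.625
(1+β)/(1-β) = 1.625/0.375 = 4.3333
Doppler factor = √(4.3333) = 2.0817
f_obs = 416 × 2.0817 = 866.0 THz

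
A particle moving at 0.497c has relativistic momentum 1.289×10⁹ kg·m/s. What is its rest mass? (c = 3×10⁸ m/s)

γ = 1/√(1 - 0.497²) = 1.1524
v = 0.497 × 3×10⁸ = 1.491×10⁸ m/s
m = p/(γv) = 1.289×10⁹/(1.1524 × 1.491×10⁸) = 7.502 kg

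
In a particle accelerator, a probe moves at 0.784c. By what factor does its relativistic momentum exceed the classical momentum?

p_rel = γmv, p_class = mv
Ratio = γ = 1/√(1 - 0.784²)
= 1/√(0.385344) = 1.611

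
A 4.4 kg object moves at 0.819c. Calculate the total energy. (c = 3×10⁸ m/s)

γ = 1/√(1 - 0.819²) = 1.7428
mc² = 4.4 × (3×10⁸)² = 3.960×10¹⁷ J
E = γmc² = 1.7428 × 3.960×10¹⁷ = 6.901×10¹⁷ J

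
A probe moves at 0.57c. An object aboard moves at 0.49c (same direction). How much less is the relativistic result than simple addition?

Classical: u' + v = 0.49 + 0.57 = 1.06c
Relativistic: u = (0.49 + 0.57)/(1 + 0.2793) = 1.06/1.2793 = 0.8286c
Difference: 1.06 - 0.8286 = 0.2314c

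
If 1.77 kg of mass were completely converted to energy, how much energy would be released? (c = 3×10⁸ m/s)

Using E = mc²:
c² = (3×10⁸)² = 9×10¹⁶ m²/s²
E = 1.77 × 9×10¹⁶ = 1.593×10¹⁷ J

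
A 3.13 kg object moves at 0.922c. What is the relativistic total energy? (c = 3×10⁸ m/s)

γ = 1/√(1 - 0.922²) = 2.583
mc² = 3.13 × (3×10⁸)² = 2.817×10¹⁷ J
E = γmc² = 2.583 × 2.817×10¹⁷ = 7.276×10¹⁷ J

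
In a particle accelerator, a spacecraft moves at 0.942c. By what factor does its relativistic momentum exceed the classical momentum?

p_rel = γmv, p_class = mv
Ratio = γ = 1/√(1 - 0.942²)
= 1/√(0.112636) = 2.980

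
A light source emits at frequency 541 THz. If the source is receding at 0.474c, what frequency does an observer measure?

β = v/c = 0.474
(1-β)/(1+β) = 0.526/1.474 = 0.3569
Doppler factor = √(0.3569) = 0.5974
f_obs = 541 × 0.5974 = 323.2 THz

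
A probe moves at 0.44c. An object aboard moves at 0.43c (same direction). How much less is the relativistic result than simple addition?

Classical: u' + v = 0.43 + 0.44 = 0.87c
Relativistic: u = (0.43 + 0.44)/(1 + 0.1892) = 0.87/1.1892 = 0.7316c
Difference: 0.87 - 0.7316 = 0.1384c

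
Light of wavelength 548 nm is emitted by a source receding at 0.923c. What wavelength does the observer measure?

β = 0.923
Wavelength Doppler factor = √(1.923/0.077) = √(24.974) = 4.9974
λ_obs = 548 × 4.9974 = 2739 nm (redshift)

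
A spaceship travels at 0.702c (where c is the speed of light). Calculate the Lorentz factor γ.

v/c = 0.702, so (v/c)² = 0.492804
1 - (v/c)² = 0.507196
γ = 1/√(0.507196) = 1.404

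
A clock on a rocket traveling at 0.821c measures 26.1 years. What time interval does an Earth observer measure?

Proper time Δt₀ = 26.1 years
γ = 1/√(1 - 0.821²) = 1.751534
Δt = γΔt₀ = 1.751534 × 26.1 = 45.72 years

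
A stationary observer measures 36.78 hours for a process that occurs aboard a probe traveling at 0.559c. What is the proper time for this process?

Dilated time Δt = 36.78 hours
γ = 1/√(1 - 0.559²) = 1.206
Δt₀ = Δt/γ = 36.78/1.206 = 30.50 hours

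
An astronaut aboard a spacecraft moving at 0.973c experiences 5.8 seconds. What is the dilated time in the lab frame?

Proper time Δt₀ = 5.8 seconds
γ = 1/√(1 - 0.973²) = 4.333
Δt = γΔt₀ = 4.333 × 5.8 = 25.13 seconds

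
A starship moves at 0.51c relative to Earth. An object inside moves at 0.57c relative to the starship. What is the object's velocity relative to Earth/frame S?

u = (u' + v)/(1 + u'v/c²)
Numerator: 0.57 + 0.51 = 1.08
Denominator: 1 + 0.2907 = 1.2907
u = 1.08/1.2907 = 0.8368c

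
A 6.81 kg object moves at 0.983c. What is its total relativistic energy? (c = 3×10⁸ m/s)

γ = 1/√(1 - 0.983²) = 5.446
mc² = 6.81 × (3×10⁸)² = 6.129×10¹⁷ J
E = γmc² = 5.446 × 6.129×10¹⁷ = 3.338×10¹⁸ J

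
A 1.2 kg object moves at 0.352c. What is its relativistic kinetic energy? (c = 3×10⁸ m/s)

γ = 1/√(1 - 0.352²) = 1.06838
γ - 1 = 0.06838
KE = (γ-1)mc² = 0.06838 × 1.2 × (3×10⁸)² = 7.385×10¹⁵ J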